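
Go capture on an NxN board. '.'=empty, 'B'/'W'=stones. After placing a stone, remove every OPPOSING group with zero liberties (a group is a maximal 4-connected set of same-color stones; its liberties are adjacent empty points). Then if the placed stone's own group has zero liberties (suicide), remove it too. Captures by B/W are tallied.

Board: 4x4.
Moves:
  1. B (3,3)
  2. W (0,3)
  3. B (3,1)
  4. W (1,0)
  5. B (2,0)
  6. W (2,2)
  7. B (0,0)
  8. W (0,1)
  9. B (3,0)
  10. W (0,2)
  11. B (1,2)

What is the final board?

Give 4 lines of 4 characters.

Move 1: B@(3,3) -> caps B=0 W=0
Move 2: W@(0,3) -> caps B=0 W=0
Move 3: B@(3,1) -> caps B=0 W=0
Move 4: W@(1,0) -> caps B=0 W=0
Move 5: B@(2,0) -> caps B=0 W=0
Move 6: W@(2,2) -> caps B=0 W=0
Move 7: B@(0,0) -> caps B=0 W=0
Move 8: W@(0,1) -> caps B=0 W=1
Move 9: B@(3,0) -> caps B=0 W=1
Move 10: W@(0,2) -> caps B=0 W=1
Move 11: B@(1,2) -> caps B=0 W=1

Answer: .WWW
W.B.
B.W.
BB.B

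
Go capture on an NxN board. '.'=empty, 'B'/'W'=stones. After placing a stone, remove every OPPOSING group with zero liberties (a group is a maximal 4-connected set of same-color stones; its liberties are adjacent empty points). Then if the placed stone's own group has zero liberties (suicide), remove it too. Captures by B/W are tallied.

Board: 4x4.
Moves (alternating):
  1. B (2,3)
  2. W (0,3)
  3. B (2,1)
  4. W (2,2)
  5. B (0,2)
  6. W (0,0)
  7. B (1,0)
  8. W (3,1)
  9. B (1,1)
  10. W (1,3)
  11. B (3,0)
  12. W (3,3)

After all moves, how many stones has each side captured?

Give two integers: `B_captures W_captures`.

Answer: 0 1

Derivation:
Move 1: B@(2,3) -> caps B=0 W=0
Move 2: W@(0,3) -> caps B=0 W=0
Move 3: B@(2,1) -> caps B=0 W=0
Move 4: W@(2,2) -> caps B=0 W=0
Move 5: B@(0,2) -> caps B=0 W=0
Move 6: W@(0,0) -> caps B=0 W=0
Move 7: B@(1,0) -> caps B=0 W=0
Move 8: W@(3,1) -> caps B=0 W=0
Move 9: B@(1,1) -> caps B=0 W=0
Move 10: W@(1,3) -> caps B=0 W=0
Move 11: B@(3,0) -> caps B=0 W=0
Move 12: W@(3,3) -> caps B=0 W=1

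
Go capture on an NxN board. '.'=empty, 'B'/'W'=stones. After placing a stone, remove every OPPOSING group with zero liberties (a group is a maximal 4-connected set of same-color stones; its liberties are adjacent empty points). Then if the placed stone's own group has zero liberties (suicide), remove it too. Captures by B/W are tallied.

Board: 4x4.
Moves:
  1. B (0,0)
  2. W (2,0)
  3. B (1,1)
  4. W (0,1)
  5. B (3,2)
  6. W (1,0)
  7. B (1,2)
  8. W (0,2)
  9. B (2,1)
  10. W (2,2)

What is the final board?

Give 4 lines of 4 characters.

Answer: .WW.
WBB.
WBW.
..B.

Derivation:
Move 1: B@(0,0) -> caps B=0 W=0
Move 2: W@(2,0) -> caps B=0 W=0
Move 3: B@(1,1) -> caps B=0 W=0
Move 4: W@(0,1) -> caps B=0 W=0
Move 5: B@(3,2) -> caps B=0 W=0
Move 6: W@(1,0) -> caps B=0 W=1
Move 7: B@(1,2) -> caps B=0 W=1
Move 8: W@(0,2) -> caps B=0 W=1
Move 9: B@(2,1) -> caps B=0 W=1
Move 10: W@(2,2) -> caps B=0 W=1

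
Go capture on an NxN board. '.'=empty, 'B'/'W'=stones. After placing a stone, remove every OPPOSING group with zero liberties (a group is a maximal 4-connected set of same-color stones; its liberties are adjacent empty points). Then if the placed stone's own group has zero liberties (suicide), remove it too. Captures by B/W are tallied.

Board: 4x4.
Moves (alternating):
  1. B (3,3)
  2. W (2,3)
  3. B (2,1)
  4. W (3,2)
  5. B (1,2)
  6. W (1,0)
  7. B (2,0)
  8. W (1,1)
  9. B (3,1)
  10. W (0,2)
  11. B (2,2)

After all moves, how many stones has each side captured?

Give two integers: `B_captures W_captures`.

Move 1: B@(3,3) -> caps B=0 W=0
Move 2: W@(2,3) -> caps B=0 W=0
Move 3: B@(2,1) -> caps B=0 W=0
Move 4: W@(3,2) -> caps B=0 W=1
Move 5: B@(1,2) -> caps B=0 W=1
Move 6: W@(1,0) -> caps B=0 W=1
Move 7: B@(2,0) -> caps B=0 W=1
Move 8: W@(1,1) -> caps B=0 W=1
Move 9: B@(3,1) -> caps B=0 W=1
Move 10: W@(0,2) -> caps B=0 W=1
Move 11: B@(2,2) -> caps B=0 W=1

Answer: 0 1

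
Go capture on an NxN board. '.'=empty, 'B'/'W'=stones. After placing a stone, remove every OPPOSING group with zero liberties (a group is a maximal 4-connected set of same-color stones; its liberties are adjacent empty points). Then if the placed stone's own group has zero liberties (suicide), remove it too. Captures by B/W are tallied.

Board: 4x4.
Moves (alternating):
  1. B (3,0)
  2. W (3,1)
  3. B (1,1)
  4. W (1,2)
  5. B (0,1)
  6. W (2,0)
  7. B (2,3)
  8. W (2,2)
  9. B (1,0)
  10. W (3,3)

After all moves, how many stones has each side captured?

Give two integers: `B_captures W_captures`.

Answer: 0 1

Derivation:
Move 1: B@(3,0) -> caps B=0 W=0
Move 2: W@(3,1) -> caps B=0 W=0
Move 3: B@(1,1) -> caps B=0 W=0
Move 4: W@(1,2) -> caps B=0 W=0
Move 5: B@(0,1) -> caps B=0 W=0
Move 6: W@(2,0) -> caps B=0 W=1
Move 7: B@(2,3) -> caps B=0 W=1
Move 8: W@(2,2) -> caps B=0 W=1
Move 9: B@(1,0) -> caps B=0 W=1
Move 10: W@(3,3) -> caps B=0 W=1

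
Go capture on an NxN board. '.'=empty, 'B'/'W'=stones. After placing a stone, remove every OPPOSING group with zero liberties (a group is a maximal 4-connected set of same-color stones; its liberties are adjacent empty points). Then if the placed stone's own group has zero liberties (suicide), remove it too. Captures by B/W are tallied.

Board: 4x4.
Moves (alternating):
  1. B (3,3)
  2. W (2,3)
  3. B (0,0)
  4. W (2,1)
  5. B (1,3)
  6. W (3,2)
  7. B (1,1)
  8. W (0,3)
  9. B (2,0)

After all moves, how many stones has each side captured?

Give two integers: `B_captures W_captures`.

Move 1: B@(3,3) -> caps B=0 W=0
Move 2: W@(2,3) -> caps B=0 W=0
Move 3: B@(0,0) -> caps B=0 W=0
Move 4: W@(2,1) -> caps B=0 W=0
Move 5: B@(1,3) -> caps B=0 W=0
Move 6: W@(3,2) -> caps B=0 W=1
Move 7: B@(1,1) -> caps B=0 W=1
Move 8: W@(0,3) -> caps B=0 W=1
Move 9: B@(2,0) -> caps B=0 W=1

Answer: 0 1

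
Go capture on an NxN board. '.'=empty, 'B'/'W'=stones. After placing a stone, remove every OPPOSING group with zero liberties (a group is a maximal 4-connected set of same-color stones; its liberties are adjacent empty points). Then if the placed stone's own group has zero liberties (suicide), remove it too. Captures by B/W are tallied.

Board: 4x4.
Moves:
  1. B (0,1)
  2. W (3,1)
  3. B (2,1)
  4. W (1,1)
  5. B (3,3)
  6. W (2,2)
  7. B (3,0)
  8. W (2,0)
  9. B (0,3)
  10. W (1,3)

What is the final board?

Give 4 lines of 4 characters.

Move 1: B@(0,1) -> caps B=0 W=0
Move 2: W@(3,1) -> caps B=0 W=0
Move 3: B@(2,1) -> caps B=0 W=0
Move 4: W@(1,1) -> caps B=0 W=0
Move 5: B@(3,3) -> caps B=0 W=0
Move 6: W@(2,2) -> caps B=0 W=0
Move 7: B@(3,0) -> caps B=0 W=0
Move 8: W@(2,0) -> caps B=0 W=2
Move 9: B@(0,3) -> caps B=0 W=2
Move 10: W@(1,3) -> caps B=0 W=2

Answer: .B.B
.W.W
W.W.
.W.B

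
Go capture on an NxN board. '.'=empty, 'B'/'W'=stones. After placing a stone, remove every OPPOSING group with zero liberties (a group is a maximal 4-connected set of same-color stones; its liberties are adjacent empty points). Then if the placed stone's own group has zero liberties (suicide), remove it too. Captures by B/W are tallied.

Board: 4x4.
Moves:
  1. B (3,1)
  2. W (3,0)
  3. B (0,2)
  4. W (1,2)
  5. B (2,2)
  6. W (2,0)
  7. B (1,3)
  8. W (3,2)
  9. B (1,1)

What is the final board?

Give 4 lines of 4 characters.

Answer: ..B.
.B.B
W.B.
WBW.

Derivation:
Move 1: B@(3,1) -> caps B=0 W=0
Move 2: W@(3,0) -> caps B=0 W=0
Move 3: B@(0,2) -> caps B=0 W=0
Move 4: W@(1,2) -> caps B=0 W=0
Move 5: B@(2,2) -> caps B=0 W=0
Move 6: W@(2,0) -> caps B=0 W=0
Move 7: B@(1,3) -> caps B=0 W=0
Move 8: W@(3,2) -> caps B=0 W=0
Move 9: B@(1,1) -> caps B=1 W=0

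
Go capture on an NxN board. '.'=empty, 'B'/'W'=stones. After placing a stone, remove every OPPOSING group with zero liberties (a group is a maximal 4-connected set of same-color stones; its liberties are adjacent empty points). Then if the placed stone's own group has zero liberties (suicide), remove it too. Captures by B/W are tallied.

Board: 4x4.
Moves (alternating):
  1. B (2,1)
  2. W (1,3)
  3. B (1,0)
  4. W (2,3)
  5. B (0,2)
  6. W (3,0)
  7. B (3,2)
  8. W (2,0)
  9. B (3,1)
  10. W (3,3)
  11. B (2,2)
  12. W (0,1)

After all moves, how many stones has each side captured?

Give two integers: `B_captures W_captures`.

Answer: 2 0

Derivation:
Move 1: B@(2,1) -> caps B=0 W=0
Move 2: W@(1,3) -> caps B=0 W=0
Move 3: B@(1,0) -> caps B=0 W=0
Move 4: W@(2,3) -> caps B=0 W=0
Move 5: B@(0,2) -> caps B=0 W=0
Move 6: W@(3,0) -> caps B=0 W=0
Move 7: B@(3,2) -> caps B=0 W=0
Move 8: W@(2,0) -> caps B=0 W=0
Move 9: B@(3,1) -> caps B=2 W=0
Move 10: W@(3,3) -> caps B=2 W=0
Move 11: B@(2,2) -> caps B=2 W=0
Move 12: W@(0,1) -> caps B=2 W=0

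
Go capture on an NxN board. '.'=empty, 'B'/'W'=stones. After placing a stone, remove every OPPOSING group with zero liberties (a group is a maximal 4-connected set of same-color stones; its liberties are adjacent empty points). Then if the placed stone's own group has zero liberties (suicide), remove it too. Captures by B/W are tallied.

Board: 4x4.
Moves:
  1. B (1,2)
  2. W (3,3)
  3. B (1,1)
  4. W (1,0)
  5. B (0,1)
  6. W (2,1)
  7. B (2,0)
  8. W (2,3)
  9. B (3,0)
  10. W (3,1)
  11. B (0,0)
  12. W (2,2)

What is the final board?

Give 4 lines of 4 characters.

Answer: BB..
WBB.
.WWW
.W.W

Derivation:
Move 1: B@(1,2) -> caps B=0 W=0
Move 2: W@(3,3) -> caps B=0 W=0
Move 3: B@(1,1) -> caps B=0 W=0
Move 4: W@(1,0) -> caps B=0 W=0
Move 5: B@(0,1) -> caps B=0 W=0
Move 6: W@(2,1) -> caps B=0 W=0
Move 7: B@(2,0) -> caps B=0 W=0
Move 8: W@(2,3) -> caps B=0 W=0
Move 9: B@(3,0) -> caps B=0 W=0
Move 10: W@(3,1) -> caps B=0 W=2
Move 11: B@(0,0) -> caps B=0 W=2
Move 12: W@(2,2) -> caps B=0 W=2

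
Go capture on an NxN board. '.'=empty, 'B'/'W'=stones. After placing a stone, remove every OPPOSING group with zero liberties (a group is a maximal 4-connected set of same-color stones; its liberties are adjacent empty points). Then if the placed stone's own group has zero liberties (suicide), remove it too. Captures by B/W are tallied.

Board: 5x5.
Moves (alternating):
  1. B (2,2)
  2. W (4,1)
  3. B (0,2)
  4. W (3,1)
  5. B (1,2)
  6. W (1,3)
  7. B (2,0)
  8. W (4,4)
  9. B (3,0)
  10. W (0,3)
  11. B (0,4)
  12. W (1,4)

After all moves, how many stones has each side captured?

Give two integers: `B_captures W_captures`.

Move 1: B@(2,2) -> caps B=0 W=0
Move 2: W@(4,1) -> caps B=0 W=0
Move 3: B@(0,2) -> caps B=0 W=0
Move 4: W@(3,1) -> caps B=0 W=0
Move 5: B@(1,2) -> caps B=0 W=0
Move 6: W@(1,3) -> caps B=0 W=0
Move 7: B@(2,0) -> caps B=0 W=0
Move 8: W@(4,4) -> caps B=0 W=0
Move 9: B@(3,0) -> caps B=0 W=0
Move 10: W@(0,3) -> caps B=0 W=0
Move 11: B@(0,4) -> caps B=0 W=0
Move 12: W@(1,4) -> caps B=0 W=1

Answer: 0 1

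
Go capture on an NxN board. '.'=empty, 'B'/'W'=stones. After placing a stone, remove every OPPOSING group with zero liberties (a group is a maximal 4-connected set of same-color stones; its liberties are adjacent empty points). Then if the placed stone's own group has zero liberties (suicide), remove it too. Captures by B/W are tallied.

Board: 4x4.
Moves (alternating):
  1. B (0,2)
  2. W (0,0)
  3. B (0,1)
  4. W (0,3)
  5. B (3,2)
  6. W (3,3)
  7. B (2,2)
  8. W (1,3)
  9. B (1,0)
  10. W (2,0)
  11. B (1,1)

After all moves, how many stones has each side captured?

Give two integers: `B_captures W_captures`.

Answer: 1 0

Derivation:
Move 1: B@(0,2) -> caps B=0 W=0
Move 2: W@(0,0) -> caps B=0 W=0
Move 3: B@(0,1) -> caps B=0 W=0
Move 4: W@(0,3) -> caps B=0 W=0
Move 5: B@(3,2) -> caps B=0 W=0
Move 6: W@(3,3) -> caps B=0 W=0
Move 7: B@(2,2) -> caps B=0 W=0
Move 8: W@(1,3) -> caps B=0 W=0
Move 9: B@(1,0) -> caps B=1 W=0
Move 10: W@(2,0) -> caps B=1 W=0
Move 11: B@(1,1) -> caps B=1 W=0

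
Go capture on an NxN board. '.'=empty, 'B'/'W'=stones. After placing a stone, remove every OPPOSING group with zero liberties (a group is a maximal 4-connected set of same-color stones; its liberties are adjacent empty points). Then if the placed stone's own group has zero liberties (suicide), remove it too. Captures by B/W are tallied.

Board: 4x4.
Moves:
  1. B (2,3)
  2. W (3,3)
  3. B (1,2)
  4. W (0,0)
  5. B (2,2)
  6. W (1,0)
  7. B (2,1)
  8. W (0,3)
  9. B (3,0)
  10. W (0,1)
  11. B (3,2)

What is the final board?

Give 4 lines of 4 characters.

Move 1: B@(2,3) -> caps B=0 W=0
Move 2: W@(3,3) -> caps B=0 W=0
Move 3: B@(1,2) -> caps B=0 W=0
Move 4: W@(0,0) -> caps B=0 W=0
Move 5: B@(2,2) -> caps B=0 W=0
Move 6: W@(1,0) -> caps B=0 W=0
Move 7: B@(2,1) -> caps B=0 W=0
Move 8: W@(0,3) -> caps B=0 W=0
Move 9: B@(3,0) -> caps B=0 W=0
Move 10: W@(0,1) -> caps B=0 W=0
Move 11: B@(3,2) -> caps B=1 W=0

Answer: WW.W
W.B.
.BBB
B.B.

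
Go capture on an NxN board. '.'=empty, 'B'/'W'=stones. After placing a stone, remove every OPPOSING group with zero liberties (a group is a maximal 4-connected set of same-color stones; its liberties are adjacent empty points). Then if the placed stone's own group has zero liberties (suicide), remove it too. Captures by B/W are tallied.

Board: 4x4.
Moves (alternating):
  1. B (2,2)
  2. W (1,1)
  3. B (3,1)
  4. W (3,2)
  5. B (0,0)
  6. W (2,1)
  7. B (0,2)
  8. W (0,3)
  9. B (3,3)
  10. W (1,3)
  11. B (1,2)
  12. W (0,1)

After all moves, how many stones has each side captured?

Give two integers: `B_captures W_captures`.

Answer: 1 0

Derivation:
Move 1: B@(2,2) -> caps B=0 W=0
Move 2: W@(1,1) -> caps B=0 W=0
Move 3: B@(3,1) -> caps B=0 W=0
Move 4: W@(3,2) -> caps B=0 W=0
Move 5: B@(0,0) -> caps B=0 W=0
Move 6: W@(2,1) -> caps B=0 W=0
Move 7: B@(0,2) -> caps B=0 W=0
Move 8: W@(0,3) -> caps B=0 W=0
Move 9: B@(3,3) -> caps B=1 W=0
Move 10: W@(1,3) -> caps B=1 W=0
Move 11: B@(1,2) -> caps B=1 W=0
Move 12: W@(0,1) -> caps B=1 W=0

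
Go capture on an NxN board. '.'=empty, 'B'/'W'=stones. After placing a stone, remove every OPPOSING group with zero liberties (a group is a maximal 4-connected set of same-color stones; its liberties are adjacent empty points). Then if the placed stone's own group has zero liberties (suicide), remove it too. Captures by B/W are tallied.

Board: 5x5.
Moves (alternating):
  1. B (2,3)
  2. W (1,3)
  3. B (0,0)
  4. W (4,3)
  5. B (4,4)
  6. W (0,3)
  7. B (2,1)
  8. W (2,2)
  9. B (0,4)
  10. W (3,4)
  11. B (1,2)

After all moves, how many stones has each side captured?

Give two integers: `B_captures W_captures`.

Answer: 0 1

Derivation:
Move 1: B@(2,3) -> caps B=0 W=0
Move 2: W@(1,3) -> caps B=0 W=0
Move 3: B@(0,0) -> caps B=0 W=0
Move 4: W@(4,3) -> caps B=0 W=0
Move 5: B@(4,4) -> caps B=0 W=0
Move 6: W@(0,3) -> caps B=0 W=0
Move 7: B@(2,1) -> caps B=0 W=0
Move 8: W@(2,2) -> caps B=0 W=0
Move 9: B@(0,4) -> caps B=0 W=0
Move 10: W@(3,4) -> caps B=0 W=1
Move 11: B@(1,2) -> caps B=0 W=1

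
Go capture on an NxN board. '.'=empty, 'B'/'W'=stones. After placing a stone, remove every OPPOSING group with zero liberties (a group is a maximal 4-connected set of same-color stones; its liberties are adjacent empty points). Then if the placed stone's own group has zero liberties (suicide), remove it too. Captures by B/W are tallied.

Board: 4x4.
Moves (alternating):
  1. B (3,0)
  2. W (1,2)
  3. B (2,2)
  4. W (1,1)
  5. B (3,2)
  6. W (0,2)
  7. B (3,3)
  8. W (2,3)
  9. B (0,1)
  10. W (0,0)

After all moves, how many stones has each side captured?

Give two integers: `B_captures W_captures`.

Answer: 0 1

Derivation:
Move 1: B@(3,0) -> caps B=0 W=0
Move 2: W@(1,2) -> caps B=0 W=0
Move 3: B@(2,2) -> caps B=0 W=0
Move 4: W@(1,1) -> caps B=0 W=0
Move 5: B@(3,2) -> caps B=0 W=0
Move 6: W@(0,2) -> caps B=0 W=0
Move 7: B@(3,3) -> caps B=0 W=0
Move 8: W@(2,3) -> caps B=0 W=0
Move 9: B@(0,1) -> caps B=0 W=0
Move 10: W@(0,0) -> caps B=0 W=1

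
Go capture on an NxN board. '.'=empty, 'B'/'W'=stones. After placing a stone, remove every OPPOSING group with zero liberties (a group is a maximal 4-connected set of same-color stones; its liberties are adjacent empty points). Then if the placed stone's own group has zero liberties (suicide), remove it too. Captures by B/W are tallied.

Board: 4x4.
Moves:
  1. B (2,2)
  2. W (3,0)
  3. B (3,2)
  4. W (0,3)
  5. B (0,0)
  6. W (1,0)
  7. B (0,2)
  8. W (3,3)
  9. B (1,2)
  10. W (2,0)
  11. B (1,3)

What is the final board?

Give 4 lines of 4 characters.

Answer: B.B.
W.BB
W.B.
W.BW

Derivation:
Move 1: B@(2,2) -> caps B=0 W=0
Move 2: W@(3,0) -> caps B=0 W=0
Move 3: B@(3,2) -> caps B=0 W=0
Move 4: W@(0,3) -> caps B=0 W=0
Move 5: B@(0,0) -> caps B=0 W=0
Move 6: W@(1,0) -> caps B=0 W=0
Move 7: B@(0,2) -> caps B=0 W=0
Move 8: W@(3,3) -> caps B=0 W=0
Move 9: B@(1,2) -> caps B=0 W=0
Move 10: W@(2,0) -> caps B=0 W=0
Move 11: B@(1,3) -> caps B=1 W=0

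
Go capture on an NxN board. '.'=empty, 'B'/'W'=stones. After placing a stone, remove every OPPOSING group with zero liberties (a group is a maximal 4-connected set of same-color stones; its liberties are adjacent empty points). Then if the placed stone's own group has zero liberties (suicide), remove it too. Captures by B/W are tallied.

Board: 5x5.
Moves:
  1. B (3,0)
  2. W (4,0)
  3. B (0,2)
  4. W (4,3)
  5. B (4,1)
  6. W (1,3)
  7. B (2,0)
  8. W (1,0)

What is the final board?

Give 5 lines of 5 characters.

Answer: ..B..
W..W.
B....
B....
.B.W.

Derivation:
Move 1: B@(3,0) -> caps B=0 W=0
Move 2: W@(4,0) -> caps B=0 W=0
Move 3: B@(0,2) -> caps B=0 W=0
Move 4: W@(4,3) -> caps B=0 W=0
Move 5: B@(4,1) -> caps B=1 W=0
Move 6: W@(1,3) -> caps B=1 W=0
Move 7: B@(2,0) -> caps B=1 W=0
Move 8: W@(1,0) -> caps B=1 W=0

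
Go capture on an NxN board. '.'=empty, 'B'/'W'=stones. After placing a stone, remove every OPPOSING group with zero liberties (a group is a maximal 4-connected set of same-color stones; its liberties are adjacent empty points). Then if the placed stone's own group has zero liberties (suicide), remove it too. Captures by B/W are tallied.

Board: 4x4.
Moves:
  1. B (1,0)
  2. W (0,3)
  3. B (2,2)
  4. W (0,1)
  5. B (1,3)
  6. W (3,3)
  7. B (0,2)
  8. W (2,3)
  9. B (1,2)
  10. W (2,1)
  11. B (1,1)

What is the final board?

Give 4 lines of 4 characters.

Move 1: B@(1,0) -> caps B=0 W=0
Move 2: W@(0,3) -> caps B=0 W=0
Move 3: B@(2,2) -> caps B=0 W=0
Move 4: W@(0,1) -> caps B=0 W=0
Move 5: B@(1,3) -> caps B=0 W=0
Move 6: W@(3,3) -> caps B=0 W=0
Move 7: B@(0,2) -> caps B=1 W=0
Move 8: W@(2,3) -> caps B=1 W=0
Move 9: B@(1,2) -> caps B=1 W=0
Move 10: W@(2,1) -> caps B=1 W=0
Move 11: B@(1,1) -> caps B=1 W=0

Answer: .WB.
BBBB
.WBW
...W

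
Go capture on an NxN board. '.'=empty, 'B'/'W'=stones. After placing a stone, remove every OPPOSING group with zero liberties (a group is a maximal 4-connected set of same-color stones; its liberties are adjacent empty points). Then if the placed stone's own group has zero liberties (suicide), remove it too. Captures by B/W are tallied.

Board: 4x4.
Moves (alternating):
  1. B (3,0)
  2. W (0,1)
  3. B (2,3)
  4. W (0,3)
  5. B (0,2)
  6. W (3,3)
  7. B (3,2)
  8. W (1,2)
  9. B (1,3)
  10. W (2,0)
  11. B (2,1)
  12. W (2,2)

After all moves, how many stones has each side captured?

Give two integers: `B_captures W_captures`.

Answer: 1 1

Derivation:
Move 1: B@(3,0) -> caps B=0 W=0
Move 2: W@(0,1) -> caps B=0 W=0
Move 3: B@(2,3) -> caps B=0 W=0
Move 4: W@(0,3) -> caps B=0 W=0
Move 5: B@(0,2) -> caps B=0 W=0
Move 6: W@(3,3) -> caps B=0 W=0
Move 7: B@(3,2) -> caps B=1 W=0
Move 8: W@(1,2) -> caps B=1 W=1
Move 9: B@(1,3) -> caps B=1 W=1
Move 10: W@(2,0) -> caps B=1 W=1
Move 11: B@(2,1) -> caps B=1 W=1
Move 12: W@(2,2) -> caps B=1 W=1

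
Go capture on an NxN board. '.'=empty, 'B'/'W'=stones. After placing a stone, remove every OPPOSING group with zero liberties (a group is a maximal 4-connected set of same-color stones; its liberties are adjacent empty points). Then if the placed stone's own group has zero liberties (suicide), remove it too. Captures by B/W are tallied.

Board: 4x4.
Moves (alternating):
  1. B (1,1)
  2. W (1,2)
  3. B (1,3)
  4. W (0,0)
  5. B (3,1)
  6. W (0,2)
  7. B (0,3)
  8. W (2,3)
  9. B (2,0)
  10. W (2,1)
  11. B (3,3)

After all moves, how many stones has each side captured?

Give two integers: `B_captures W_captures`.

Answer: 0 2

Derivation:
Move 1: B@(1,1) -> caps B=0 W=0
Move 2: W@(1,2) -> caps B=0 W=0
Move 3: B@(1,3) -> caps B=0 W=0
Move 4: W@(0,0) -> caps B=0 W=0
Move 5: B@(3,1) -> caps B=0 W=0
Move 6: W@(0,2) -> caps B=0 W=0
Move 7: B@(0,3) -> caps B=0 W=0
Move 8: W@(2,3) -> caps B=0 W=2
Move 9: B@(2,0) -> caps B=0 W=2
Move 10: W@(2,1) -> caps B=0 W=2
Move 11: B@(3,3) -> caps B=0 W=2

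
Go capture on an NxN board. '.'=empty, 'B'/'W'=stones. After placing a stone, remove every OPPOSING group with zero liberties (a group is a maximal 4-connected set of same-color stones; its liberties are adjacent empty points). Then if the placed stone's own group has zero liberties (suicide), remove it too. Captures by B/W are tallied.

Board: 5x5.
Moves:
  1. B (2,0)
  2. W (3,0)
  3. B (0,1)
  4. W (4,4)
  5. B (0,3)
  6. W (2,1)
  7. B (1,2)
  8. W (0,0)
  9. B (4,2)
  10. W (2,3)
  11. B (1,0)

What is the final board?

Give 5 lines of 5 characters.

Move 1: B@(2,0) -> caps B=0 W=0
Move 2: W@(3,0) -> caps B=0 W=0
Move 3: B@(0,1) -> caps B=0 W=0
Move 4: W@(4,4) -> caps B=0 W=0
Move 5: B@(0,3) -> caps B=0 W=0
Move 6: W@(2,1) -> caps B=0 W=0
Move 7: B@(1,2) -> caps B=0 W=0
Move 8: W@(0,0) -> caps B=0 W=0
Move 9: B@(4,2) -> caps B=0 W=0
Move 10: W@(2,3) -> caps B=0 W=0
Move 11: B@(1,0) -> caps B=1 W=0

Answer: .B.B.
B.B..
BW.W.
W....
..B.W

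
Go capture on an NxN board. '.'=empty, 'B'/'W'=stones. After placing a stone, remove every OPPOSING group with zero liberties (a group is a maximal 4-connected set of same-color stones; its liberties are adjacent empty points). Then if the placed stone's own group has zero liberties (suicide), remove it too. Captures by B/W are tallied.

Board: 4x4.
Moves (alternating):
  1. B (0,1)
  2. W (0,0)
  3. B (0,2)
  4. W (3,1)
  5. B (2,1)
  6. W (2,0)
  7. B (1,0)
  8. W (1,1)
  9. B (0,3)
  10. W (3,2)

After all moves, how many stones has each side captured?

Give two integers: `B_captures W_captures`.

Answer: 1 0

Derivation:
Move 1: B@(0,1) -> caps B=0 W=0
Move 2: W@(0,0) -> caps B=0 W=0
Move 3: B@(0,2) -> caps B=0 W=0
Move 4: W@(3,1) -> caps B=0 W=0
Move 5: B@(2,1) -> caps B=0 W=0
Move 6: W@(2,0) -> caps B=0 W=0
Move 7: B@(1,0) -> caps B=1 W=0
Move 8: W@(1,1) -> caps B=1 W=0
Move 9: B@(0,3) -> caps B=1 W=0
Move 10: W@(3,2) -> caps B=1 W=0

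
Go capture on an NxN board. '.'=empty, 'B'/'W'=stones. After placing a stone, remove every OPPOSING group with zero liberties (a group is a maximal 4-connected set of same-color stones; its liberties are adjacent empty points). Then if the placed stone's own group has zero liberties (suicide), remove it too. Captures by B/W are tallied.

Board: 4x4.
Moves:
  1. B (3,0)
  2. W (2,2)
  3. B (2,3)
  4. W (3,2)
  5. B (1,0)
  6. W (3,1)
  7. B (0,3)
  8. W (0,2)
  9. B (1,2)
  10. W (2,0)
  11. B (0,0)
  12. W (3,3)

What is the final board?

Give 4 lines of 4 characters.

Move 1: B@(3,0) -> caps B=0 W=0
Move 2: W@(2,2) -> caps B=0 W=0
Move 3: B@(2,3) -> caps B=0 W=0
Move 4: W@(3,2) -> caps B=0 W=0
Move 5: B@(1,0) -> caps B=0 W=0
Move 6: W@(3,1) -> caps B=0 W=0
Move 7: B@(0,3) -> caps B=0 W=0
Move 8: W@(0,2) -> caps B=0 W=0
Move 9: B@(1,2) -> caps B=0 W=0
Move 10: W@(2,0) -> caps B=0 W=1
Move 11: B@(0,0) -> caps B=0 W=1
Move 12: W@(3,3) -> caps B=0 W=1

Answer: B.WB
B.B.
W.WB
.WWW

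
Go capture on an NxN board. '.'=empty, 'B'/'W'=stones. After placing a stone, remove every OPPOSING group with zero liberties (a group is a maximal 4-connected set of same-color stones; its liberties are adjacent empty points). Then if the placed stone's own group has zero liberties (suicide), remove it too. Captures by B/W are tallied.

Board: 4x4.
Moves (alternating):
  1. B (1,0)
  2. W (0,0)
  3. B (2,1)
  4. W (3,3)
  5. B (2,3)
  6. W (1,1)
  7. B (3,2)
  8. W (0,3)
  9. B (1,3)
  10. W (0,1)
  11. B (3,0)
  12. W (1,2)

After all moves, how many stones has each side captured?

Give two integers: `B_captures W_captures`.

Move 1: B@(1,0) -> caps B=0 W=0
Move 2: W@(0,0) -> caps B=0 W=0
Move 3: B@(2,1) -> caps B=0 W=0
Move 4: W@(3,3) -> caps B=0 W=0
Move 5: B@(2,3) -> caps B=0 W=0
Move 6: W@(1,1) -> caps B=0 W=0
Move 7: B@(3,2) -> caps B=1 W=0
Move 8: W@(0,3) -> caps B=1 W=0
Move 9: B@(1,3) -> caps B=1 W=0
Move 10: W@(0,1) -> caps B=1 W=0
Move 11: B@(3,0) -> caps B=1 W=0
Move 12: W@(1,2) -> caps B=1 W=0

Answer: 1 0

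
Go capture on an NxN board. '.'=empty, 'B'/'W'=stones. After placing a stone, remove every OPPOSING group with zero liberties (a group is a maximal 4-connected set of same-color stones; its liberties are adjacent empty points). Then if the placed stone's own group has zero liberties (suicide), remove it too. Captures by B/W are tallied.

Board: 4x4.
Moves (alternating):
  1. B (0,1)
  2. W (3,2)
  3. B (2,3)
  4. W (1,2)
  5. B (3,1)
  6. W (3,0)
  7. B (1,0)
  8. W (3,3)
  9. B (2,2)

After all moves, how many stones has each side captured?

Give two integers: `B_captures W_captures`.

Move 1: B@(0,1) -> caps B=0 W=0
Move 2: W@(3,2) -> caps B=0 W=0
Move 3: B@(2,3) -> caps B=0 W=0
Move 4: W@(1,2) -> caps B=0 W=0
Move 5: B@(3,1) -> caps B=0 W=0
Move 6: W@(3,0) -> caps B=0 W=0
Move 7: B@(1,0) -> caps B=0 W=0
Move 8: W@(3,3) -> caps B=0 W=0
Move 9: B@(2,2) -> caps B=2 W=0

Answer: 2 0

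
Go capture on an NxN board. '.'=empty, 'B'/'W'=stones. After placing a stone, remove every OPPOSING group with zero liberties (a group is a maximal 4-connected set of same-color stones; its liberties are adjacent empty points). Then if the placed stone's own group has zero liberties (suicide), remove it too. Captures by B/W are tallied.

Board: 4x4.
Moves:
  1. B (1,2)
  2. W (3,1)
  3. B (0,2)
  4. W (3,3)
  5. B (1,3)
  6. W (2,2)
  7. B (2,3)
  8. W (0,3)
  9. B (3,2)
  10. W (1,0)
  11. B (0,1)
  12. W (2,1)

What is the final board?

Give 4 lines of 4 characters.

Answer: .BB.
W.BB
.WWB
.WB.

Derivation:
Move 1: B@(1,2) -> caps B=0 W=0
Move 2: W@(3,1) -> caps B=0 W=0
Move 3: B@(0,2) -> caps B=0 W=0
Move 4: W@(3,3) -> caps B=0 W=0
Move 5: B@(1,3) -> caps B=0 W=0
Move 6: W@(2,2) -> caps B=0 W=0
Move 7: B@(2,3) -> caps B=0 W=0
Move 8: W@(0,3) -> caps B=0 W=0
Move 9: B@(3,2) -> caps B=1 W=0
Move 10: W@(1,0) -> caps B=1 W=0
Move 11: B@(0,1) -> caps B=1 W=0
Move 12: W@(2,1) -> caps B=1 W=0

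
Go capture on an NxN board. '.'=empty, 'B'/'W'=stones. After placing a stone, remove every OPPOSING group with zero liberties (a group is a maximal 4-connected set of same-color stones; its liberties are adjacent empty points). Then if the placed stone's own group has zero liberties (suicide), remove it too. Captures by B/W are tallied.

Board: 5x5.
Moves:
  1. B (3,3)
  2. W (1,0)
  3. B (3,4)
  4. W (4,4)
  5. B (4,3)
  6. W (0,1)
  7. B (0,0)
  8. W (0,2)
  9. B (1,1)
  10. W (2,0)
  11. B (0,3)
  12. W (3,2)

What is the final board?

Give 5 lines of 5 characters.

Answer: .WWB.
WB...
W....
..WBB
...B.

Derivation:
Move 1: B@(3,3) -> caps B=0 W=0
Move 2: W@(1,0) -> caps B=0 W=0
Move 3: B@(3,4) -> caps B=0 W=0
Move 4: W@(4,4) -> caps B=0 W=0
Move 5: B@(4,3) -> caps B=1 W=0
Move 6: W@(0,1) -> caps B=1 W=0
Move 7: B@(0,0) -> caps B=1 W=0
Move 8: W@(0,2) -> caps B=1 W=0
Move 9: B@(1,1) -> caps B=1 W=0
Move 10: W@(2,0) -> caps B=1 W=0
Move 11: B@(0,3) -> caps B=1 W=0
Move 12: W@(3,2) -> caps B=1 W=0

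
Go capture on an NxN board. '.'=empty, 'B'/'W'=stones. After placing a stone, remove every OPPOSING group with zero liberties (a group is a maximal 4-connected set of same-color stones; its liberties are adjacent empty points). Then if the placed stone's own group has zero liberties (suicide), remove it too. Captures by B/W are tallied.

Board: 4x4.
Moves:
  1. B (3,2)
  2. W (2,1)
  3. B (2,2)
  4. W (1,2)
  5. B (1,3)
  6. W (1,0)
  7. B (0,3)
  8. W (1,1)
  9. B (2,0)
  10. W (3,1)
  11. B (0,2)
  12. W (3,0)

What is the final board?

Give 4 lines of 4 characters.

Move 1: B@(3,2) -> caps B=0 W=0
Move 2: W@(2,1) -> caps B=0 W=0
Move 3: B@(2,2) -> caps B=0 W=0
Move 4: W@(1,2) -> caps B=0 W=0
Move 5: B@(1,3) -> caps B=0 W=0
Move 6: W@(1,0) -> caps B=0 W=0
Move 7: B@(0,3) -> caps B=0 W=0
Move 8: W@(1,1) -> caps B=0 W=0
Move 9: B@(2,0) -> caps B=0 W=0
Move 10: W@(3,1) -> caps B=0 W=0
Move 11: B@(0,2) -> caps B=0 W=0
Move 12: W@(3,0) -> caps B=0 W=1

Answer: ..BB
WWWB
.WB.
WWB.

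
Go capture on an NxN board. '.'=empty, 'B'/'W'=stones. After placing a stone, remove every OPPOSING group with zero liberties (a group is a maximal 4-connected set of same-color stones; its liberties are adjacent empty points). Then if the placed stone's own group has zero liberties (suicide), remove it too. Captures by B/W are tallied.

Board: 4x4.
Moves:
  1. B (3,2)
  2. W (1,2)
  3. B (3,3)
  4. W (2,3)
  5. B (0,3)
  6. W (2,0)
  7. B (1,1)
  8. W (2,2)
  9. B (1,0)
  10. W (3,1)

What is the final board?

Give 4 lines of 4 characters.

Answer: ...B
BBW.
W.WW
.W..

Derivation:
Move 1: B@(3,2) -> caps B=0 W=0
Move 2: W@(1,2) -> caps B=0 W=0
Move 3: B@(3,3) -> caps B=0 W=0
Move 4: W@(2,3) -> caps B=0 W=0
Move 5: B@(0,3) -> caps B=0 W=0
Move 6: W@(2,0) -> caps B=0 W=0
Move 7: B@(1,1) -> caps B=0 W=0
Move 8: W@(2,2) -> caps B=0 W=0
Move 9: B@(1,0) -> caps B=0 W=0
Move 10: W@(3,1) -> caps B=0 W=2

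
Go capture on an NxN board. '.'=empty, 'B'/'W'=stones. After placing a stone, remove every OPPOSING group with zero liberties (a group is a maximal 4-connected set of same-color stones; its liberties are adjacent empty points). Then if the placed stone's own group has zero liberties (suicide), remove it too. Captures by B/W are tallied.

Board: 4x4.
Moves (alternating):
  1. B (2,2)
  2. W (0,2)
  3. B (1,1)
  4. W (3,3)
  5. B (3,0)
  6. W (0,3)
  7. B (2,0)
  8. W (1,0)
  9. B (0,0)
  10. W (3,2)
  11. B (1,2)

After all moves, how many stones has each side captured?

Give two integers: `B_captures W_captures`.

Answer: 1 0

Derivation:
Move 1: B@(2,2) -> caps B=0 W=0
Move 2: W@(0,2) -> caps B=0 W=0
Move 3: B@(1,1) -> caps B=0 W=0
Move 4: W@(3,3) -> caps B=0 W=0
Move 5: B@(3,0) -> caps B=0 W=0
Move 6: W@(0,3) -> caps B=0 W=0
Move 7: B@(2,0) -> caps B=0 W=0
Move 8: W@(1,0) -> caps B=0 W=0
Move 9: B@(0,0) -> caps B=1 W=0
Move 10: W@(3,2) -> caps B=1 W=0
Move 11: B@(1,2) -> caps B=1 W=0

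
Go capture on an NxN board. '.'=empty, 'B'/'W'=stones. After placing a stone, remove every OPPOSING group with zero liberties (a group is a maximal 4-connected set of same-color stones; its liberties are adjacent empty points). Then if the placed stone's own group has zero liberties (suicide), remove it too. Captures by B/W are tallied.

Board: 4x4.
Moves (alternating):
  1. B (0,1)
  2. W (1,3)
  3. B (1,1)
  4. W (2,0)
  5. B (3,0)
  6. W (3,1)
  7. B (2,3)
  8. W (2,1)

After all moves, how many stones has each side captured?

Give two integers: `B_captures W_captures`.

Answer: 0 1

Derivation:
Move 1: B@(0,1) -> caps B=0 W=0
Move 2: W@(1,3) -> caps B=0 W=0
Move 3: B@(1,1) -> caps B=0 W=0
Move 4: W@(2,0) -> caps B=0 W=0
Move 5: B@(3,0) -> caps B=0 W=0
Move 6: W@(3,1) -> caps B=0 W=1
Move 7: B@(2,3) -> caps B=0 W=1
Move 8: W@(2,1) -> caps B=0 W=1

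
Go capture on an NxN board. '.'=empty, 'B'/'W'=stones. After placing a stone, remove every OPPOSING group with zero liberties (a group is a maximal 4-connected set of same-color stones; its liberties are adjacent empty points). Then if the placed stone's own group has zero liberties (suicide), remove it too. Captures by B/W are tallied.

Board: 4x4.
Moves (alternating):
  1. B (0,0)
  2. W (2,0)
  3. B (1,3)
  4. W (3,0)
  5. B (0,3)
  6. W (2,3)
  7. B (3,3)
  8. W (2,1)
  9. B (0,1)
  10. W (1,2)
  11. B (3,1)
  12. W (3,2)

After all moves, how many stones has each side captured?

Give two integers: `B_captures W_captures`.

Move 1: B@(0,0) -> caps B=0 W=0
Move 2: W@(2,0) -> caps B=0 W=0
Move 3: B@(1,3) -> caps B=0 W=0
Move 4: W@(3,0) -> caps B=0 W=0
Move 5: B@(0,3) -> caps B=0 W=0
Move 6: W@(2,3) -> caps B=0 W=0
Move 7: B@(3,3) -> caps B=0 W=0
Move 8: W@(2,1) -> caps B=0 W=0
Move 9: B@(0,1) -> caps B=0 W=0
Move 10: W@(1,2) -> caps B=0 W=0
Move 11: B@(3,1) -> caps B=0 W=0
Move 12: W@(3,2) -> caps B=0 W=2

Answer: 0 2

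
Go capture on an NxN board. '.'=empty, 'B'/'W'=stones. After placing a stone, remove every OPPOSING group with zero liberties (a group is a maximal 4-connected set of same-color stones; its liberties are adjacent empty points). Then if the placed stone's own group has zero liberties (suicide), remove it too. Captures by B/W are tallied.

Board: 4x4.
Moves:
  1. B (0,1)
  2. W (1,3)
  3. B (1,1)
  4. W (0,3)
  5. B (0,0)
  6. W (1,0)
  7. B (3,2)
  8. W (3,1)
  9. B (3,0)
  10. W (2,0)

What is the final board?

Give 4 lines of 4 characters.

Answer: BB.W
WB.W
W...
.WB.

Derivation:
Move 1: B@(0,1) -> caps B=0 W=0
Move 2: W@(1,3) -> caps B=0 W=0
Move 3: B@(1,1) -> caps B=0 W=0
Move 4: W@(0,3) -> caps B=0 W=0
Move 5: B@(0,0) -> caps B=0 W=0
Move 6: W@(1,0) -> caps B=0 W=0
Move 7: B@(3,2) -> caps B=0 W=0
Move 8: W@(3,1) -> caps B=0 W=0
Move 9: B@(3,0) -> caps B=0 W=0
Move 10: W@(2,0) -> caps B=0 W=1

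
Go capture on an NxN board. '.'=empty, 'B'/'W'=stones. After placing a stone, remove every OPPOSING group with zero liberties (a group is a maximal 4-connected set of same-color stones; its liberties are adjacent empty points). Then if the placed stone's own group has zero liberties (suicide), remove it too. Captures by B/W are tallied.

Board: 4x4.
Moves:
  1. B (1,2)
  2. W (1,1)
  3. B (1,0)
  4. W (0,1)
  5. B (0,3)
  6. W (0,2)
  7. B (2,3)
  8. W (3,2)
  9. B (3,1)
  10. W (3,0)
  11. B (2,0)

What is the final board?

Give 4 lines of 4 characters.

Move 1: B@(1,2) -> caps B=0 W=0
Move 2: W@(1,1) -> caps B=0 W=0
Move 3: B@(1,0) -> caps B=0 W=0
Move 4: W@(0,1) -> caps B=0 W=0
Move 5: B@(0,3) -> caps B=0 W=0
Move 6: W@(0,2) -> caps B=0 W=0
Move 7: B@(2,3) -> caps B=0 W=0
Move 8: W@(3,2) -> caps B=0 W=0
Move 9: B@(3,1) -> caps B=0 W=0
Move 10: W@(3,0) -> caps B=0 W=0
Move 11: B@(2,0) -> caps B=1 W=0

Answer: .WWB
BWB.
B..B
.BW.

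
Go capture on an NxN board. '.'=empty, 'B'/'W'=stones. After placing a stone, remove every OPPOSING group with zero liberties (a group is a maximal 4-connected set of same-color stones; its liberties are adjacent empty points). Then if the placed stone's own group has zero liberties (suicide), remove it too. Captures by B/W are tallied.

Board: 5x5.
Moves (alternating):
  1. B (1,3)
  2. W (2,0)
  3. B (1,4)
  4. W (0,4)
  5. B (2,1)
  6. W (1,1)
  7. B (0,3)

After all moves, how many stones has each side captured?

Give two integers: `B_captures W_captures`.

Move 1: B@(1,3) -> caps B=0 W=0
Move 2: W@(2,0) -> caps B=0 W=0
Move 3: B@(1,4) -> caps B=0 W=0
Move 4: W@(0,4) -> caps B=0 W=0
Move 5: B@(2,1) -> caps B=0 W=0
Move 6: W@(1,1) -> caps B=0 W=0
Move 7: B@(0,3) -> caps B=1 W=0

Answer: 1 0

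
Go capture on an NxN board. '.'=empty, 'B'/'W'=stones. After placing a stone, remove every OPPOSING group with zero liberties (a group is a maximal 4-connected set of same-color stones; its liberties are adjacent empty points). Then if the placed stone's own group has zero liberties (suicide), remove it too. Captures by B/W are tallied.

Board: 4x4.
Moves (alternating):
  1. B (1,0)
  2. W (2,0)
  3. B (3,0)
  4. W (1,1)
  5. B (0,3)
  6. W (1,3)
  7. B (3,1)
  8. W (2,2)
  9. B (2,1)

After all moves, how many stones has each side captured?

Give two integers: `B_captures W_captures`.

Move 1: B@(1,0) -> caps B=0 W=0
Move 2: W@(2,0) -> caps B=0 W=0
Move 3: B@(3,0) -> caps B=0 W=0
Move 4: W@(1,1) -> caps B=0 W=0
Move 5: B@(0,3) -> caps B=0 W=0
Move 6: W@(1,3) -> caps B=0 W=0
Move 7: B@(3,1) -> caps B=0 W=0
Move 8: W@(2,2) -> caps B=0 W=0
Move 9: B@(2,1) -> caps B=1 W=0

Answer: 1 0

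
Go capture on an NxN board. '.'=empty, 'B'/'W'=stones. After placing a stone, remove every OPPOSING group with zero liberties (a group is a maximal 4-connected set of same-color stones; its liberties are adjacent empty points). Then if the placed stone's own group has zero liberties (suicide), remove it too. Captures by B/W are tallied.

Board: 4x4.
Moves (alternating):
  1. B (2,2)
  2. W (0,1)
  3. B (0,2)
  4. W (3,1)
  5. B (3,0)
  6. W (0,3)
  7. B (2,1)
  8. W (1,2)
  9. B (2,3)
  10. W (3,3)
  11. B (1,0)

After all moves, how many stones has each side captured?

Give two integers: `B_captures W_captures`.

Move 1: B@(2,2) -> caps B=0 W=0
Move 2: W@(0,1) -> caps B=0 W=0
Move 3: B@(0,2) -> caps B=0 W=0
Move 4: W@(3,1) -> caps B=0 W=0
Move 5: B@(3,0) -> caps B=0 W=0
Move 6: W@(0,3) -> caps B=0 W=0
Move 7: B@(2,1) -> caps B=0 W=0
Move 8: W@(1,2) -> caps B=0 W=1
Move 9: B@(2,3) -> caps B=0 W=1
Move 10: W@(3,3) -> caps B=0 W=1
Move 11: B@(1,0) -> caps B=0 W=1

Answer: 0 1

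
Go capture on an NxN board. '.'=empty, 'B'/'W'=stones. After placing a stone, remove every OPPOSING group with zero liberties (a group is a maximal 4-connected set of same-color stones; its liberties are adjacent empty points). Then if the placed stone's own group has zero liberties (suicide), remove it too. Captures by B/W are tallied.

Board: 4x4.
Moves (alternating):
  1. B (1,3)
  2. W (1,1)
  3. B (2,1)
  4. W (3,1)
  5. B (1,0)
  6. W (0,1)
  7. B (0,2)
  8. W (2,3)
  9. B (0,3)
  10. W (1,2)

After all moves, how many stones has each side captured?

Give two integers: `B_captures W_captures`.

Move 1: B@(1,3) -> caps B=0 W=0
Move 2: W@(1,1) -> caps B=0 W=0
Move 3: B@(2,1) -> caps B=0 W=0
Move 4: W@(3,1) -> caps B=0 W=0
Move 5: B@(1,0) -> caps B=0 W=0
Move 6: W@(0,1) -> caps B=0 W=0
Move 7: B@(0,2) -> caps B=0 W=0
Move 8: W@(2,3) -> caps B=0 W=0
Move 9: B@(0,3) -> caps B=0 W=0
Move 10: W@(1,2) -> caps B=0 W=3

Answer: 0 3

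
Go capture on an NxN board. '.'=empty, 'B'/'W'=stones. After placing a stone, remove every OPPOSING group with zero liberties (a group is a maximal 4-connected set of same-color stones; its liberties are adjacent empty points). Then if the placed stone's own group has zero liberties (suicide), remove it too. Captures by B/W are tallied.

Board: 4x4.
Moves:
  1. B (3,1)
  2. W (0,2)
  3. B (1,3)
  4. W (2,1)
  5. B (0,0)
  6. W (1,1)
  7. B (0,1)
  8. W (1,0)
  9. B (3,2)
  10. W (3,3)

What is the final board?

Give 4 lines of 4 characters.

Move 1: B@(3,1) -> caps B=0 W=0
Move 2: W@(0,2) -> caps B=0 W=0
Move 3: B@(1,3) -> caps B=0 W=0
Move 4: W@(2,1) -> caps B=0 W=0
Move 5: B@(0,0) -> caps B=0 W=0
Move 6: W@(1,1) -> caps B=0 W=0
Move 7: B@(0,1) -> caps B=0 W=0
Move 8: W@(1,0) -> caps B=0 W=2
Move 9: B@(3,2) -> caps B=0 W=2
Move 10: W@(3,3) -> caps B=0 W=2

Answer: ..W.
WW.B
.W..
.BBW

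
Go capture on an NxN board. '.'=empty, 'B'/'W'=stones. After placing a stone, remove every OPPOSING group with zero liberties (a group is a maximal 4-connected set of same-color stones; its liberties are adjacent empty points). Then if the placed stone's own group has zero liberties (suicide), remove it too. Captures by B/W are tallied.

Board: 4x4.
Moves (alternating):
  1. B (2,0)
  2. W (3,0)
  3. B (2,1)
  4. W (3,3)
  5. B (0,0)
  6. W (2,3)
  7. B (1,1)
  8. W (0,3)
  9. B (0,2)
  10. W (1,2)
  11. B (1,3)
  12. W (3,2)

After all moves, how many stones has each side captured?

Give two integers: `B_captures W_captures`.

Answer: 1 0

Derivation:
Move 1: B@(2,0) -> caps B=0 W=0
Move 2: W@(3,0) -> caps B=0 W=0
Move 3: B@(2,1) -> caps B=0 W=0
Move 4: W@(3,3) -> caps B=0 W=0
Move 5: B@(0,0) -> caps B=0 W=0
Move 6: W@(2,3) -> caps B=0 W=0
Move 7: B@(1,1) -> caps B=0 W=0
Move 8: W@(0,3) -> caps B=0 W=0
Move 9: B@(0,2) -> caps B=0 W=0
Move 10: W@(1,2) -> caps B=0 W=0
Move 11: B@(1,3) -> caps B=1 W=0
Move 12: W@(3,2) -> caps B=1 W=0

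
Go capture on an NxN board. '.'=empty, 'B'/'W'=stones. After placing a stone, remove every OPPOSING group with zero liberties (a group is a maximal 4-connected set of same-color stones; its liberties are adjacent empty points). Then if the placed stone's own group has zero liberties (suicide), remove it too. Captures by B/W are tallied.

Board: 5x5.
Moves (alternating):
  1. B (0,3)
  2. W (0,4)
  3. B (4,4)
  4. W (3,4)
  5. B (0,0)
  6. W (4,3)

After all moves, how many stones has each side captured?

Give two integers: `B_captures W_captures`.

Move 1: B@(0,3) -> caps B=0 W=0
Move 2: W@(0,4) -> caps B=0 W=0
Move 3: B@(4,4) -> caps B=0 W=0
Move 4: W@(3,4) -> caps B=0 W=0
Move 5: B@(0,0) -> caps B=0 W=0
Move 6: W@(4,3) -> caps B=0 W=1

Answer: 0 1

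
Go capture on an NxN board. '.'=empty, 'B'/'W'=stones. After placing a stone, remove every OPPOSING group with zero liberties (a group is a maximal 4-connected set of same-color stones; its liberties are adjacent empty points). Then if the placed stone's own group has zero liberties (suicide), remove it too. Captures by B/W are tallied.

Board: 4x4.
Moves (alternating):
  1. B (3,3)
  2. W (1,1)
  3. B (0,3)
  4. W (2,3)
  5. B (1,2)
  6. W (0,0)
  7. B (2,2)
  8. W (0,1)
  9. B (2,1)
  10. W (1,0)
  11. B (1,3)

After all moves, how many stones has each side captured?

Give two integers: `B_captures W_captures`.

Answer: 1 0

Derivation:
Move 1: B@(3,3) -> caps B=0 W=0
Move 2: W@(1,1) -> caps B=0 W=0
Move 3: B@(0,3) -> caps B=0 W=0
Move 4: W@(2,3) -> caps B=0 W=0
Move 5: B@(1,2) -> caps B=0 W=0
Move 6: W@(0,0) -> caps B=0 W=0
Move 7: B@(2,2) -> caps B=0 W=0
Move 8: W@(0,1) -> caps B=0 W=0
Move 9: B@(2,1) -> caps B=0 W=0
Move 10: W@(1,0) -> caps B=0 W=0
Move 11: B@(1,3) -> caps B=1 W=0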